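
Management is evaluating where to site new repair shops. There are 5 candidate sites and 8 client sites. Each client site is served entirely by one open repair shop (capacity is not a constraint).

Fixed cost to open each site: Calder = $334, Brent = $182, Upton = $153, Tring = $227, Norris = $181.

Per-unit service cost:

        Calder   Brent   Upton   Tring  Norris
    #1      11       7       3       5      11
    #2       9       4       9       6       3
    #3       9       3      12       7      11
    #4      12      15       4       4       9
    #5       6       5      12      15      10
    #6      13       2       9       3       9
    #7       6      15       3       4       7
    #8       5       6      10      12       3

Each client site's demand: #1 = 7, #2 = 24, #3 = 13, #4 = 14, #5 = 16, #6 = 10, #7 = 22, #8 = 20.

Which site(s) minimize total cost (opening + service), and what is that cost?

Open Brent and Upton; minimum total cost 833.

For any fixed open set, each client site goes to its cheapest open site; total = fixed + service.
{Brent, Upton}: #1→Upton 3·7=21, #2→Brent 4·24=96, #3→Brent 3·13=39, #4→Upton 4·14=56, #5→Brent 5·16=80, #6→Brent 2·10=20, #7→Upton 3·22=66, #8→Brent 6·20=120. Service 498; fixed 335; total 833.
{Brent, Upton, Norris}: service 414 + fixed 516 = 930
{Brent, Tring}: #1→Tring 5·7=35, #2→Brent 4·24=96, #3→Brent 3·13=39, #4→Tring 4·14=56, #5→Brent 5·16=80, #6→Brent 2·10=20, #7→Tring 4·22=88, #8→Brent 6·20=120. Service 534; fixed 409; total 943.
{Calder, Brent, Upton, Tring, Norris}: service 414 + fixed 1077 = 1491
No other subset beats 833.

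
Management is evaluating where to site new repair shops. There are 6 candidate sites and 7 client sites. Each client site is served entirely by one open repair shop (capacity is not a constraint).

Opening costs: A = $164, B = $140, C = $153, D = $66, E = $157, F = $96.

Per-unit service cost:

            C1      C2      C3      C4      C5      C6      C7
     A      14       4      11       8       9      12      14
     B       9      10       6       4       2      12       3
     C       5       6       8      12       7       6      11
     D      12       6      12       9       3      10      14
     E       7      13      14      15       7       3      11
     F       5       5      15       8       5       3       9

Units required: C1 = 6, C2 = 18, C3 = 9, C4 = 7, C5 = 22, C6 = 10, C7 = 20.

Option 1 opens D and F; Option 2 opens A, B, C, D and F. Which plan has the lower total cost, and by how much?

Option 1: {D, F}: C1→F 5·6=30, C2→F 5·18=90, C3→D 12·9=108, C4→F 8·7=56, C5→D 3·22=66, C6→F 3·10=30, C7→F 9·20=180. Service 560; fixed 162; total 722.
Option 2: {A, B, C, D, F}: C1→C 5·6=30, C2→A 4·18=72, C3→B 6·9=54, C4→B 4·7=28, C5→B 2·22=44, C6→F 3·10=30, C7→B 3·20=60. Service 318; fixed 619; total 937.
Difference: |722 − 937| = 215.

Option 1 is cheaper by 215.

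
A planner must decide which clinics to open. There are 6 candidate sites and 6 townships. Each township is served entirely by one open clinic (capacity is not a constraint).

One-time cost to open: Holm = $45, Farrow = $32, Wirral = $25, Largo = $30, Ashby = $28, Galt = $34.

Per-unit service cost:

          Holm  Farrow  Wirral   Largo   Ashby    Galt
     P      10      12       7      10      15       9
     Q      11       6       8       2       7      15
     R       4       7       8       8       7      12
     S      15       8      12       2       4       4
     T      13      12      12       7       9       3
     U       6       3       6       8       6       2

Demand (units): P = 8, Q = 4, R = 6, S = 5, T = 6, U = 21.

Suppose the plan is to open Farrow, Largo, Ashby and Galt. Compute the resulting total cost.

Total cost: 316

Each township is assigned to its cheapest site among the open ones.
{Farrow, Largo, Ashby, Galt}: P→Galt 9·8=72, Q→Largo 2·4=8, R→Farrow 7·6=42, S→Largo 2·5=10, T→Galt 3·6=18, U→Galt 2·21=42. Service 192; fixed 124; total 316.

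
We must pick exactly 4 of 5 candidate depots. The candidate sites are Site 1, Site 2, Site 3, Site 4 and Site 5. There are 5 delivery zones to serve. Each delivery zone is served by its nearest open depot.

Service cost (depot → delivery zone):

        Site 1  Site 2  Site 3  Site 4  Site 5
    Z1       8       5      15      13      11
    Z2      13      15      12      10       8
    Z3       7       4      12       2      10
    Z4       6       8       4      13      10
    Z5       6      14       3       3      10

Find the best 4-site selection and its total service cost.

With exactly 4 open, each delivery zone uses its cheapest among the chosen.
{Site 2, Site 3, Site 4, Site 5}: Z1→Site 2 5, Z2→Site 5 8, Z3→Site 4 2, Z4→Site 3 4, Z5→Site 3 3. Service cost 22.
{Site 1, Site 2, Site 3, Site 4}: service cost 24
{Site 1, Site 2, Site 3, Site 5}: service cost 24
Among all 5 size-4 choices, {Site 2, Site 3, Site 4, Site 5} is lowest.

Choose Site 2, Site 3, Site 4 and Site 5; total service cost 22.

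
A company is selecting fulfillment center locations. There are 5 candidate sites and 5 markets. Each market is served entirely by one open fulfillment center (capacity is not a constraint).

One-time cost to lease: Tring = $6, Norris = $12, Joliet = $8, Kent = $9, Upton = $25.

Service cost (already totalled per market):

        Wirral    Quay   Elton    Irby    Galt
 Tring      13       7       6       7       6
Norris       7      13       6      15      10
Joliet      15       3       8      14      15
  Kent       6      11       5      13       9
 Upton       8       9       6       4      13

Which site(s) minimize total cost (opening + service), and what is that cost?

Open Tring only; minimum total cost 45.

For any fixed open set, each market goes to its cheapest open site; total = fixed + service.
{Tring}: Wirral→Tring 13, Quay→Tring 7, Elton→Tring 6, Irby→Tring 7, Galt→Tring 6. Service 39; fixed 6; total 45.
{Tring, Kent}: service 31 + fixed 15 = 46
{Tring, Joliet}: Wirral→Tring 13, Quay→Joliet 3, Elton→Tring 6, Irby→Tring 7, Galt→Tring 6. Service 35; fixed 14; total 49.
{Tring, Norris, Joliet, Kent, Upton}: Wirral→Kent 6, Quay→Joliet 3, Elton→Kent 5, Irby→Upton 4, Galt→Tring 6. Service 24; fixed 60; total 84.
No other subset beats 45.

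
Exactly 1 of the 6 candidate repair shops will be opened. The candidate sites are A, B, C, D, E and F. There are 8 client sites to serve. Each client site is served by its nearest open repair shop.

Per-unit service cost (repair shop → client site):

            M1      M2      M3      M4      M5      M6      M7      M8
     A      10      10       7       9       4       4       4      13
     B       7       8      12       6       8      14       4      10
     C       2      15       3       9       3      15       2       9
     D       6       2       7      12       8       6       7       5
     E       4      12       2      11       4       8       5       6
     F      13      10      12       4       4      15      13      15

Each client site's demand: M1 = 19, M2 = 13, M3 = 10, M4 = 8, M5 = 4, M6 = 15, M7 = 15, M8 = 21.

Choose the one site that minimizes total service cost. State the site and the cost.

With exactly 1 open, each client site uses its cheapest among the chosen.
{D}: M1→D 6·19=114, M2→D 2·13=26, M3→D 7·10=70, M4→D 12·8=96, M5→D 8·4=32, M6→D 6·15=90, M7→D 7·15=105, M8→D 5·21=105. Service cost 638.
{E}: service cost 677
{C}: service cost 791
Among all 6 size-1 choices, {D} is lowest.

Choose D only; total service cost 638.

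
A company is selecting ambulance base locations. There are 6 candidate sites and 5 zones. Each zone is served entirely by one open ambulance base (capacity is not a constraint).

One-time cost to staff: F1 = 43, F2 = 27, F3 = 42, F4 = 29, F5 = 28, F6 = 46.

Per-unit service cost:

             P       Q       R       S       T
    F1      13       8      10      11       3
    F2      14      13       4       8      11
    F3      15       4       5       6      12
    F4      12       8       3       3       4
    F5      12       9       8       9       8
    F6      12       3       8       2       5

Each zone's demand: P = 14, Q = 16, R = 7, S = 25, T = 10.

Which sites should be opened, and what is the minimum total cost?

For any fixed open set, each zone goes to its cheapest open site; total = fixed + service.
{F4, F6}: P→F4 12·14=168, Q→F6 3·16=48, R→F4 3·7=21, S→F6 2·25=50, T→F4 4·10=40. Service 327; fixed 75; total 402.
{F2, F6}: P→F6 12·14=168, Q→F6 3·16=48, R→F2 4·7=28, S→F6 2·25=50, T→F6 5·10=50. Service 344; fixed 73; total 417.
{F6}: service 372 + fixed 46 = 418
{F1, F2, F3, F4, F5, F6}: P→F4 12·14=168, Q→F6 3·16=48, R→F4 3·7=21, S→F6 2·25=50, T→F1 3·10=30. Service 317; fixed 215; total 532.
No other subset beats 402.

Open F4 and F6; minimum total cost 402.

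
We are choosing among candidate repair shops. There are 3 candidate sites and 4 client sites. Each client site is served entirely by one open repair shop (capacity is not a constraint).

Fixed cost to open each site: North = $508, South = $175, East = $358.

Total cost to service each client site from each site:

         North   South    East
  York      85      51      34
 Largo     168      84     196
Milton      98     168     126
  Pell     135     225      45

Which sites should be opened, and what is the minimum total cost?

For any fixed open set, each client site goes to its cheapest open site; total = fixed + service.
{South}: York→South 51, Largo→South 84, Milton→South 168, Pell→South 225. Service 528; fixed 175; total 703.
{East}: service 401 + fixed 358 = 759
{South, East}: service 289 + fixed 533 = 822
{North, South, East}: service 261 + fixed 1041 = 1302
No other subset beats 703.

Open South only; minimum total cost 703.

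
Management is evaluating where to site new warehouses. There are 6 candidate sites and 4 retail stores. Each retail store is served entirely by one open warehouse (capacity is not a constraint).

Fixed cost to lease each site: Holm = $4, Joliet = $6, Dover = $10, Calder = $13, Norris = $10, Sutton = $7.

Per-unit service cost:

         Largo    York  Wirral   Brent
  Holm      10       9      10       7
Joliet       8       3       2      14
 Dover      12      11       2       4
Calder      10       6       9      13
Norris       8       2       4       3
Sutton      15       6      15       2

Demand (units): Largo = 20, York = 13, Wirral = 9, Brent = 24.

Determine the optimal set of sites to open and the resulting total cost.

For any fixed open set, each retail store goes to its cheapest open site; total = fixed + service.
{Joliet, Norris, Sutton}: Largo→Joliet 8·20=160, York→Norris 2·13=26, Wirral→Joliet 2·9=18, Brent→Sutton 2·24=48. Service 252; fixed 23; total 275.
{Joliet, Sutton}: service 265 + fixed 13 = 278
{Holm, Joliet, Norris, Sutton}: service 252 + fixed 27 = 279
{Holm, Joliet, Dover, Calder, Norris, Sutton}: service 252 + fixed 50 = 302
No other subset beats 275.

Open Joliet, Norris and Sutton; minimum total cost 275.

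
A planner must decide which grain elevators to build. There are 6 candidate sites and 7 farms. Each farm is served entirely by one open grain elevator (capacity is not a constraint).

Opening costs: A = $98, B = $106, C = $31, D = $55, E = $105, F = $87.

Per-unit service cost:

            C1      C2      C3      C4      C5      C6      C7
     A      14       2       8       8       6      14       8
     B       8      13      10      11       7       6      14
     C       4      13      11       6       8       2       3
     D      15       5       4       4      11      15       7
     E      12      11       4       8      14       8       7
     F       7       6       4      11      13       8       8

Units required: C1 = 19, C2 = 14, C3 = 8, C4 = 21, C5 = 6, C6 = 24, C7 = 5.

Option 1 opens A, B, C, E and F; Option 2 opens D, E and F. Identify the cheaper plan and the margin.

Option 1 is cheaper by 71.

Option 1: {A, B, C, E, F}: C1→C 4·19=76, C2→A 2·14=28, C3→E 4·8=32, C4→C 6·21=126, C5→A 6·6=36, C6→C 2·24=48, C7→C 3·5=15. Service 361; fixed 427; total 788.
Option 2: {D, E, F}: C1→F 7·19=133, C2→D 5·14=70, C3→D 4·8=32, C4→D 4·21=84, C5→D 11·6=66, C6→E 8·24=192, C7→D 7·5=35. Service 612; fixed 247; total 859.
Difference: |788 − 859| = 71.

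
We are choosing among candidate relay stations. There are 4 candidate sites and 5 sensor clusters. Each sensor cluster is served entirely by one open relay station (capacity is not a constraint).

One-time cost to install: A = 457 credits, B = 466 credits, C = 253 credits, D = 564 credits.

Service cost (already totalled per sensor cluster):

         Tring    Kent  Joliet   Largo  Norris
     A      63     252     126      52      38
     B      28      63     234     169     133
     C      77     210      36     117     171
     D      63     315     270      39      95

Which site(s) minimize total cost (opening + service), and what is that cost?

Open C only; minimum total cost 864.

For any fixed open set, each sensor cluster goes to its cheapest open site; total = fixed + service.
{C}: Tring→C 77, Kent→C 210, Joliet→C 36, Largo→C 117, Norris→C 171. Service 611; fixed 253; total 864.
{A}: service 531 + fixed 457 = 988
{B}: service 627 + fixed 466 = 1093
{A, B, C, D}: service 204 + fixed 1740 = 1944
(All 15 nonempty subsets were checked; C only is lowest.)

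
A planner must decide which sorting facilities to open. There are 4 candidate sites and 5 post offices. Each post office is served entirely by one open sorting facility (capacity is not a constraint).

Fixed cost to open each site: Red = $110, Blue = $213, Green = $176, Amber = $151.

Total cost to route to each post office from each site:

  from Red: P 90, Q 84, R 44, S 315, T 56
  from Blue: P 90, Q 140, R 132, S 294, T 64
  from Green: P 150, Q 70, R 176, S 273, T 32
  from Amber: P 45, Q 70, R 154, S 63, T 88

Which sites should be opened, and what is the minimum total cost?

For any fixed open set, each post office goes to its cheapest open site; total = fixed + service.
{Red, Amber}: P→Amber 45, Q→Amber 70, R→Red 44, S→Amber 63, T→Red 56. Service 278; fixed 261; total 539.
{Amber}: service 420 + fixed 151 = 571
{Red, Green, Amber}: service 254 + fixed 437 = 691
{Red, Blue, Green, Amber}: service 254 + fixed 650 = 904
(All 15 nonempty subsets were checked; Red and Amber is lowest.)

Open Red and Amber; minimum total cost 539.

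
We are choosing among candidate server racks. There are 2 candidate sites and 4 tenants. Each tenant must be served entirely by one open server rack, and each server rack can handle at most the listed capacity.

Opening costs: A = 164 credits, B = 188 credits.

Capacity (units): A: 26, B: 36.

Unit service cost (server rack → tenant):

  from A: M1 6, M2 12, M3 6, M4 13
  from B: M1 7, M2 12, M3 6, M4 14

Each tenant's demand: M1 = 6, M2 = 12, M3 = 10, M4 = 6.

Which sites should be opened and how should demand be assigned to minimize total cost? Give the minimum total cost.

Open {B}: M1→B 7·6=42, M2→B 12·12=144, M3→B 6·10=60, M4→B 14·6=84.
Loads: B carries 34/36. Service 330; fixed 188; total 518.
Next best feasible plan costs 670.

Minimum total cost: 518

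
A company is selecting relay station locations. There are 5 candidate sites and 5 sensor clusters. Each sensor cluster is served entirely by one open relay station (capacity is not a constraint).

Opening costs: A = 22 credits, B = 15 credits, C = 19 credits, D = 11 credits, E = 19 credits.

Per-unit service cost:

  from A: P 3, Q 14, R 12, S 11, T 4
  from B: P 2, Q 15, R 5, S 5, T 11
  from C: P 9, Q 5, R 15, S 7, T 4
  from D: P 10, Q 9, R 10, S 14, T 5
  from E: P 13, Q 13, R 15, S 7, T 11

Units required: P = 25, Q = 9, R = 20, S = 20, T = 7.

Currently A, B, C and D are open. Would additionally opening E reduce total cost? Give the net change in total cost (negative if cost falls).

No — net change +19 (cost rises by 19).

Current service cost with {A, B, C, D}: 323.
Adding E: each sensor cluster re-picks its cheapest; new service cost 323, saving 0.
Extra fixed cost: 19. Net change = 19 − 0 = 19.
(Totals: 390 → 409.)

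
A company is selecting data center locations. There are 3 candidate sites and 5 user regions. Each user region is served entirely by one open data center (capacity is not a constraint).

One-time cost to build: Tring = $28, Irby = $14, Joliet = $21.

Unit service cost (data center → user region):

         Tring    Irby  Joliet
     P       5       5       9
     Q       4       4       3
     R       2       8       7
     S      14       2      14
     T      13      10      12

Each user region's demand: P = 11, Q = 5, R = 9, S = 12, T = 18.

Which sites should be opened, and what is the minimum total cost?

Open Tring and Irby; minimum total cost 339.

For any fixed open set, each user region goes to its cheapest open site; total = fixed + service.
{Tring, Irby}: P→Tring 5·11=55, Q→Tring 4·5=20, R→Tring 2·9=18, S→Irby 2·12=24, T→Irby 10·18=180. Service 297; fixed 42; total 339.
{Tring, Irby, Joliet}: service 292 + fixed 63 = 355
{Irby}: service 351 + fixed 14 = 365
No other subset beats 339.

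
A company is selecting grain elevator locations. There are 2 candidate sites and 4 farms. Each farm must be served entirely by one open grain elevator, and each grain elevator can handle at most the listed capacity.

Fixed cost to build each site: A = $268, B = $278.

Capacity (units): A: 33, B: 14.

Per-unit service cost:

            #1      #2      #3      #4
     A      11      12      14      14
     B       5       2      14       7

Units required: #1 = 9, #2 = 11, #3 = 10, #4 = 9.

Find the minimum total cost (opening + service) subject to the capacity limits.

Minimum total cost: 933

Open {A, B}: #1→A 11·9=99, #2→B 2·11=22, #3→A 14·10=140, #4→A 14·9=126.
Loads: A carries 28/33, B carries 11/14. Service 387; fixed 546; total 933.
Next best feasible plan costs 980.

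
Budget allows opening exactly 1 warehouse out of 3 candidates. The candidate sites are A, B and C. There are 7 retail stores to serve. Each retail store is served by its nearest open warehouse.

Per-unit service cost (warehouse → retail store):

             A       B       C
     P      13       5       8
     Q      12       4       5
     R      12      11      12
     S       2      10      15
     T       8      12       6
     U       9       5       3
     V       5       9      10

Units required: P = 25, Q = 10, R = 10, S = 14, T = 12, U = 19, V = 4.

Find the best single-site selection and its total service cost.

Choose B only; total service cost 690.

With exactly 1 open, each retail store uses its cheapest among the chosen.
{B}: P→B 5·25=125, Q→B 4·10=40, R→B 11·10=110, S→B 10·14=140, T→B 12·12=144, U→B 5·19=95, V→B 9·4=36. Service cost 690.
{C}: service cost 749
{A}: service cost 880
Among all 3 size-1 choices, {B} is lowest.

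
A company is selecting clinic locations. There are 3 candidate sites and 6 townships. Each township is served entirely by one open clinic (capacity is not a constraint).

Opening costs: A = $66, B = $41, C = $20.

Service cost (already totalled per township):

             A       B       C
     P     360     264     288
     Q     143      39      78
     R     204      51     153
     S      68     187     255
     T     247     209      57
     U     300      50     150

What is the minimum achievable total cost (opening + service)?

For any fixed open set, each township goes to its cheapest open site; total = fixed + service.
{A, B, C}: P→B 264, Q→B 39, R→B 51, S→A 68, T→C 57, U→B 50. Service 529; fixed 127; total 656.
{B, C}: service 648 + fixed 61 = 709
{A, B}: service 681 + fixed 107 = 788
{C}: service 981 + fixed 20 = 1001
(All 7 nonempty subsets were checked; A, B and C is lowest.)

Minimum total cost: 656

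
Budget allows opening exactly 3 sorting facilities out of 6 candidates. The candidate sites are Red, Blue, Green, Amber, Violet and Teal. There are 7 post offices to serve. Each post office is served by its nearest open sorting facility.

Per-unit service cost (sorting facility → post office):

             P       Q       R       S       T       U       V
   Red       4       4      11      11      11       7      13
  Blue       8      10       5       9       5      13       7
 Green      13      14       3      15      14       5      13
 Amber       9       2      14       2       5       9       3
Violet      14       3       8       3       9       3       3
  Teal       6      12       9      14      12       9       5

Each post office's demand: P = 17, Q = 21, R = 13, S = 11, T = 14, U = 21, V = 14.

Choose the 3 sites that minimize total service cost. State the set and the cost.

Choose Red, Green and Amber; total service cost 388.

With exactly 3 open, each post office uses its cheapest among the chosen.
{Red, Green, Amber}: P→Red 4·17=68, Q→Amber 2·21=42, R→Green 3·13=39, S→Amber 2·11=22, T→Amber 5·14=70, U→Green 5·21=105, V→Amber 3·14=42. Service cost 388.
{Red, Blue, Violet}: service cost 404
{Red, Amber, Violet}: service cost 411
Among all 20 size-3 choices, {Red, Green, Amber} is lowest.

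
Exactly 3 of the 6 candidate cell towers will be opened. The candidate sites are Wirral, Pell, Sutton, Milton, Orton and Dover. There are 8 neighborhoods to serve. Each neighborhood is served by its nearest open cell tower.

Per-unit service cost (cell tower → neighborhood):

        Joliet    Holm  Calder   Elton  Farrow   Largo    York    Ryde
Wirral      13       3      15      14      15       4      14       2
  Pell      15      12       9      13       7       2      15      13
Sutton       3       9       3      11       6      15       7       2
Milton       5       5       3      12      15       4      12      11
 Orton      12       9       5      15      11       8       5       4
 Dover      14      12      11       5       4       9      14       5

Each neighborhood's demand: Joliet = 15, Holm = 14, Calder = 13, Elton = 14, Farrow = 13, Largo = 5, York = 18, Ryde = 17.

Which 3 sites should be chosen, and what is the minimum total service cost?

Choose Wirral, Sutton and Dover; total service cost 428.

With exactly 3 open, each neighborhood uses its cheapest among the chosen.
{Wirral, Sutton, Dover}: Joliet→Sutton 3·15=45, Holm→Wirral 3·14=42, Calder→Sutton 3·13=39, Elton→Dover 5·14=70, Farrow→Dover 4·13=52, Largo→Wirral 4·5=20, York→Sutton 7·18=126, Ryde→Wirral 2·17=34. Service cost 428.
{Sutton, Milton, Dover}: service cost 456
{Milton, Orton, Dover}: service cost 484
Among all 20 size-3 choices, {Wirral, Sutton, Dover} is lowest.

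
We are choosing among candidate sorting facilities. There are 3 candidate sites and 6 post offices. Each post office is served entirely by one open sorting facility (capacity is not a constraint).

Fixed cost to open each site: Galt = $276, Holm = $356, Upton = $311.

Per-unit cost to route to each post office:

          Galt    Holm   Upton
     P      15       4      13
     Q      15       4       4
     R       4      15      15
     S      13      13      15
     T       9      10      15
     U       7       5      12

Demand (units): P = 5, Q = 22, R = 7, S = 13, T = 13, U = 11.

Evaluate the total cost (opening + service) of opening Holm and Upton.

Total cost: 1234

Each post office is assigned to its cheapest site among the open ones.
{Holm, Upton}: P→Holm 4·5=20, Q→Holm 4·22=88, R→Holm 15·7=105, S→Holm 13·13=169, T→Holm 10·13=130, U→Holm 5·11=55. Service 567; fixed 667; total 1234.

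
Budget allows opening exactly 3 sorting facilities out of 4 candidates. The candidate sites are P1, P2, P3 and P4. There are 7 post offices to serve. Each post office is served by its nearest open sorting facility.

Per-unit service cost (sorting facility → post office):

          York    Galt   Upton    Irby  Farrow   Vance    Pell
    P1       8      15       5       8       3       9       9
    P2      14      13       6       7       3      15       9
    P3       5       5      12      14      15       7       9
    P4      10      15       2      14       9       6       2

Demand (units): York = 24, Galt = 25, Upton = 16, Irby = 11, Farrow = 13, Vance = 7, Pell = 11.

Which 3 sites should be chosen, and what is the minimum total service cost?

Choose P2, P3 and P4; total service cost 457.

With exactly 3 open, each post office uses its cheapest among the chosen.
{P2, P3, P4}: York→P3 5·24=120, Galt→P3 5·25=125, Upton→P4 2·16=32, Irby→P2 7·11=77, Farrow→P2 3·13=39, Vance→P4 6·7=42, Pell→P4 2·11=22. Service cost 457.
{P1, P3, P4}: service cost 468
{P1, P2, P3}: service cost 589
Among all 4 size-3 choices, {P2, P3, P4} is lowest.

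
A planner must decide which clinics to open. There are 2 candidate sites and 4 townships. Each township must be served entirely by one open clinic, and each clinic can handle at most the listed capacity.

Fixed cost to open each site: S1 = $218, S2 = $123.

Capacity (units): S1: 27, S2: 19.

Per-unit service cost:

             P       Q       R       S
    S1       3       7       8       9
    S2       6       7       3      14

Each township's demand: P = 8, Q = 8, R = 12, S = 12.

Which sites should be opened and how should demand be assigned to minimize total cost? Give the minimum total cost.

Open {S1, S2}: P→S2 6·8=48, Q→S2 7·8=56, R→S1 8·12=96, S→S1 9·12=108.
Loads: S1 carries 24/27, S2 carries 16/19. Service 308; fixed 341; total 649.

Minimum total cost: 649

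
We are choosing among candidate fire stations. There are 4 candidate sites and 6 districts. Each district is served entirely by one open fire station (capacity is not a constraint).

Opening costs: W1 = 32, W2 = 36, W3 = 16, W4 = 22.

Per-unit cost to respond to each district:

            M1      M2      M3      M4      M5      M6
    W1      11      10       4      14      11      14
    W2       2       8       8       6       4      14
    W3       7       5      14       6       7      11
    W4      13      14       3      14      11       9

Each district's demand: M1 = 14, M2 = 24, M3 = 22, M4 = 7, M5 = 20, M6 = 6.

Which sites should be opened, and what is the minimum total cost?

For any fixed open set, each district goes to its cheapest open site; total = fixed + service.
{W2, W3, W4}: M1→W2 2·14=28, M2→W3 5·24=120, M3→W4 3·22=66, M4→W2 6·7=42, M5→W2 4·20=80, M6→W4 9·6=54. Service 390; fixed 74; total 464.
{W1, W2, W3, W4}: service 390 + fixed 106 = 496
{W1, W2, W3}: service 424 + fixed 84 = 508
{W3}: service 774 + fixed 16 = 790
No other subset beats 464.

Open W2, W3 and W4; minimum total cost 464.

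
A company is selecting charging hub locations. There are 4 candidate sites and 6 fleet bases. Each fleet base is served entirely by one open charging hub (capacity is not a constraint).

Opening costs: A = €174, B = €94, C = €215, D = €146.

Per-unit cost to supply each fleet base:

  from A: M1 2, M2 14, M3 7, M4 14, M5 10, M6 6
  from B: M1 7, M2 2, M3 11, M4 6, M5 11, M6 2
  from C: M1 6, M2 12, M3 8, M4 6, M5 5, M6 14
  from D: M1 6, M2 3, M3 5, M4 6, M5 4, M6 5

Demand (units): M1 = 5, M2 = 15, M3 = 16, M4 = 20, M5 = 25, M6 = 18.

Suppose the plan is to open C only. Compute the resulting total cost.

Total cost: 1050

Each fleet base is assigned to its cheapest site among the open ones.
{C}: M1→C 6·5=30, M2→C 12·15=180, M3→C 8·16=128, M4→C 6·20=120, M5→C 5·25=125, M6→C 14·18=252. Service 835; fixed 215; total 1050.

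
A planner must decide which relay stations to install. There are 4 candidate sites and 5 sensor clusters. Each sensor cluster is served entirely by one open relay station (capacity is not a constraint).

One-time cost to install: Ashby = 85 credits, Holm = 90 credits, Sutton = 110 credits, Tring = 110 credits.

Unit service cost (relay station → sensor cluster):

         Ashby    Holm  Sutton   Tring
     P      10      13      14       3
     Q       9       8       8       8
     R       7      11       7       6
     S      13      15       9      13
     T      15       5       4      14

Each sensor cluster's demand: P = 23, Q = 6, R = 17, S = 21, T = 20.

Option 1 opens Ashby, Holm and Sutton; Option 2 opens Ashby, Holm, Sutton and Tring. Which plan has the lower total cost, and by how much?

Option 2 is cheaper by 68.

Option 1: {Ashby, Holm, Sutton}: P→Ashby 10·23=230, Q→Holm 8·6=48, R→Ashby 7·17=119, S→Sutton 9·21=189, T→Sutton 4·20=80. Service 666; fixed 285; total 951.
Option 2: {Ashby, Holm, Sutton, Tring}: P→Tring 3·23=69, Q→Holm 8·6=48, R→Tring 6·17=102, S→Sutton 9·21=189, T→Sutton 4·20=80. Service 488; fixed 395; total 883.
Difference: |951 − 883| = 68.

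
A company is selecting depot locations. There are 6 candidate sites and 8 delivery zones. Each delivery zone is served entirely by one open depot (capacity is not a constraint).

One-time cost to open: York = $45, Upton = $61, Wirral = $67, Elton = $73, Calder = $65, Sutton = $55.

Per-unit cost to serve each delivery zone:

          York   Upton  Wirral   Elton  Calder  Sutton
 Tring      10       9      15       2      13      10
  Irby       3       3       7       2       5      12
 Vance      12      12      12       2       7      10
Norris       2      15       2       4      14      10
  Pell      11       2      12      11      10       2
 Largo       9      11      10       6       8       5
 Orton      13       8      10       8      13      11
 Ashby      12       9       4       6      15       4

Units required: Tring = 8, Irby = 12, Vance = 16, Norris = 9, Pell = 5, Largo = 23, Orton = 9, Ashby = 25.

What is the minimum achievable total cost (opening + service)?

Minimum total cost: 533

For any fixed open set, each delivery zone goes to its cheapest open site; total = fixed + service.
{Elton, Sutton}: Tring→Elton 2·8=16, Irby→Elton 2·12=24, Vance→Elton 2·16=32, Norris→Elton 4·9=36, Pell→Sutton 2·5=10, Largo→Sutton 5·23=115, Orton→Elton 8·9=72, Ashby→Sutton 4·25=100. Service 405; fixed 128; total 533.
{York, Elton, Sutton}: Tring→Elton 2·8=16, Irby→Elton 2·12=24, Vance→Elton 2·16=32, Norris→York 2·9=18, Pell→Sutton 2·5=10, Largo→Sutton 5·23=115, Orton→Elton 8·9=72, Ashby→Sutton 4·25=100. Service 387; fixed 173; total 560.
{Wirral, Elton, Sutton}: service 387 + fixed 195 = 582
{York, Upton, Wirral, Elton, Calder, Sutton}: service 387 + fixed 366 = 753
No other subset beats 533.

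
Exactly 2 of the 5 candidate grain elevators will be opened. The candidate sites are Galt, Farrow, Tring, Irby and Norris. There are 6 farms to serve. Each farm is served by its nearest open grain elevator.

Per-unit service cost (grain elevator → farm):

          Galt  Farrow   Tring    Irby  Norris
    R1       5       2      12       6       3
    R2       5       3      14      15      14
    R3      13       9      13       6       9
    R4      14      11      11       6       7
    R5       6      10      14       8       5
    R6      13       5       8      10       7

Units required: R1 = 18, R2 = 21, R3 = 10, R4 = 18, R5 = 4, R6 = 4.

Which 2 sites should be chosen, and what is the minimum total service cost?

Choose Farrow and Irby; total service cost 319.

With exactly 2 open, each farm uses its cheapest among the chosen.
{Farrow, Irby}: R1→Farrow 2·18=36, R2→Farrow 3·21=63, R3→Irby 6·10=60, R4→Irby 6·18=108, R5→Irby 8·4=32, R6→Farrow 5·4=20. Service cost 319.
{Farrow, Norris}: service cost 355
{Galt, Norris}: service cost 423
Among all 10 size-2 choices, {Farrow, Irby} is lowest.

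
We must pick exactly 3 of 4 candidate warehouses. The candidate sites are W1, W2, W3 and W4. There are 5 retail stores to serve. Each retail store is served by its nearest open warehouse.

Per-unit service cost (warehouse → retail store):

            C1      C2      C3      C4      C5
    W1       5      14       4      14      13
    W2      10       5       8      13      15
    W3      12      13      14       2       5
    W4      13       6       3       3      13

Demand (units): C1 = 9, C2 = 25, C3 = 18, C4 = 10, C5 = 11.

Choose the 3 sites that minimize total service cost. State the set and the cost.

Choose W1, W2 and W3; total service cost 317.

With exactly 3 open, each retail store uses its cheapest among the chosen.
{W1, W2, W3}: C1→W1 5·9=45, C2→W2 5·25=125, C3→W1 4·18=72, C4→W3 2·10=20, C5→W3 5·11=55. Service cost 317.
{W1, W3, W4}: service cost 324
{W2, W3, W4}: service cost 344
Among all 4 size-3 choices, {W1, W2, W3} is lowest.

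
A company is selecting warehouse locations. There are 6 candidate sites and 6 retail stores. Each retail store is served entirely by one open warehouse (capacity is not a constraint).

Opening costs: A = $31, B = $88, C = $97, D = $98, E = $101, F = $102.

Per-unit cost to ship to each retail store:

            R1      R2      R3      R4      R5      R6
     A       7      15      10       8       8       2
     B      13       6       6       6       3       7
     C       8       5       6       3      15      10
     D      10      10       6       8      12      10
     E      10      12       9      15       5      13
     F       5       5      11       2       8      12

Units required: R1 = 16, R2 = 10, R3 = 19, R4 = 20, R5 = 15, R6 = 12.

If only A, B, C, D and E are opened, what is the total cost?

Each retail store is assigned to its cheapest site among the open ones.
{A, B, C, D, E}: R1→A 7·16=112, R2→C 5·10=50, R3→B 6·19=114, R4→C 3·20=60, R5→B 3·15=45, R6→A 2·12=24. Service 405; fixed 415; total 820.

Total cost: 820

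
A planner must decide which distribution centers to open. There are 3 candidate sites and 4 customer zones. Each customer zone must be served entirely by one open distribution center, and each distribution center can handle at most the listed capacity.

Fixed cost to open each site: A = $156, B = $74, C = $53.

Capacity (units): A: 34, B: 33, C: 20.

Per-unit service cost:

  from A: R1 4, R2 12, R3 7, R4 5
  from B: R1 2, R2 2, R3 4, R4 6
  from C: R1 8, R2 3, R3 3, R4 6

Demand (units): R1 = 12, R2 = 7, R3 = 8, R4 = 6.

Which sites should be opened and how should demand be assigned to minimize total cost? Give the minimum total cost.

Minimum total cost: 180

Open {B}: R1→B 2·12=24, R2→B 2·7=14, R3→B 4·8=32, R4→B 6·6=36.
Loads: B carries 33/33. Service 106; fixed 74; total 180.
Next best feasible plan costs 225.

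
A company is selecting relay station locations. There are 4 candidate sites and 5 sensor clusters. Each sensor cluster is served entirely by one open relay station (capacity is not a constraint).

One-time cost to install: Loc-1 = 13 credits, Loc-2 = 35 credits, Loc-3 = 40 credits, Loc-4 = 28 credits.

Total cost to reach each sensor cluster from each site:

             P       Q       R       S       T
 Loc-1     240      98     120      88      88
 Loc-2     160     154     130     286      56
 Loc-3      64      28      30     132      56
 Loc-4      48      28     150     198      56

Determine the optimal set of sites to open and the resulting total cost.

For any fixed open set, each sensor cluster goes to its cheapest open site; total = fixed + service.
{Loc-1, Loc-3}: P→Loc-3 64, Q→Loc-3 28, R→Loc-3 30, S→Loc-1 88, T→Loc-3 56. Service 266; fixed 53; total 319.
{Loc-1, Loc-3, Loc-4}: service 250 + fixed 81 = 331
{Loc-3}: service 310 + fixed 40 = 350
{Loc-1, Loc-2, Loc-3, Loc-4}: P→Loc-4 48, Q→Loc-3 28, R→Loc-3 30, S→Loc-1 88, T→Loc-2 56. Service 250; fixed 116; total 366.
No other subset beats 319.

Open Loc-1 and Loc-3; minimum total cost 319.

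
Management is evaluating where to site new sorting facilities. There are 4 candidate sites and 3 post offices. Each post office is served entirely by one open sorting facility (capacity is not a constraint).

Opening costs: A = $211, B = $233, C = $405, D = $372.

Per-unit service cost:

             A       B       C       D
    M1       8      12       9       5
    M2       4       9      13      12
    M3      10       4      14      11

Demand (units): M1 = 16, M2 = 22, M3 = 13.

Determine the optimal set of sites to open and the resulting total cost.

Open A only; minimum total cost 557.

For any fixed open set, each post office goes to its cheapest open site; total = fixed + service.
{A}: M1→A 8·16=128, M2→A 4·22=88, M3→A 10·13=130. Service 346; fixed 211; total 557.
{B}: M1→B 12·16=192, M2→B 9·22=198, M3→B 4·13=52. Service 442; fixed 233; total 675.
{A, B}: M1→A 8·16=128, M2→A 4·22=88, M3→B 4·13=52. Service 268; fixed 444; total 712.
{A, B, C, D}: service 220 + fixed 1221 = 1441
No other subset beats 557.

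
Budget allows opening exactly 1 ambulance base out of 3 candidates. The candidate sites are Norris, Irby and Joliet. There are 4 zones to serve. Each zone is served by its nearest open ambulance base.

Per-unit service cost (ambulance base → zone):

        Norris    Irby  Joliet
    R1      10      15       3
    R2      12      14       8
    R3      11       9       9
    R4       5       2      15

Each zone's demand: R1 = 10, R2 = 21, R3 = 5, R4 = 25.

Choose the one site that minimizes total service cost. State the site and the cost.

With exactly 1 open, each zone uses its cheapest among the chosen.
{Norris}: R1→Norris 10·10=100, R2→Norris 12·21=252, R3→Norris 11·5=55, R4→Norris 5·25=125. Service cost 532.
{Irby}: service cost 539
{Joliet}: service cost 618
Among all 3 size-1 choices, {Norris} is lowest.

Choose Norris only; total service cost 532.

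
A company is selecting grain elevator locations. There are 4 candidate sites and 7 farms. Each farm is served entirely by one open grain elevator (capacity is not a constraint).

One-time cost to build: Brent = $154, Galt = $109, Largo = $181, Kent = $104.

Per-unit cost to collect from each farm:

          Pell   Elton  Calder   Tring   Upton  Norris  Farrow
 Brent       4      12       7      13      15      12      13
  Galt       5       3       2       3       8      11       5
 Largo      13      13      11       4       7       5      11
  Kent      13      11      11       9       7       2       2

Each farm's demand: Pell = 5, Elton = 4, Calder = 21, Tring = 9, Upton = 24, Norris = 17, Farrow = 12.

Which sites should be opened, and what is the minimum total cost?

For any fixed open set, each farm goes to its cheapest open site; total = fixed + service.
{Galt, Kent}: Pell→Galt 5·5=25, Elton→Galt 3·4=12, Calder→Galt 2·21=42, Tring→Galt 3·9=27, Upton→Kent 7·24=168, Norris→Kent 2·17=34, Farrow→Kent 2·12=24. Service 332; fixed 213; total 545.
{Galt}: service 545 + fixed 109 = 654
{Brent, Galt, Kent}: service 327 + fixed 367 = 694
{Brent, Galt, Largo, Kent}: Pell→Brent 4·5=20, Elton→Galt 3·4=12, Calder→Galt 2·21=42, Tring→Galt 3·9=27, Upton→Largo 7·24=168, Norris→Kent 2·17=34, Farrow→Kent 2·12=24. Service 327; fixed 548; total 875.
No other subset beats 545.

Open Galt and Kent; minimum total cost 545.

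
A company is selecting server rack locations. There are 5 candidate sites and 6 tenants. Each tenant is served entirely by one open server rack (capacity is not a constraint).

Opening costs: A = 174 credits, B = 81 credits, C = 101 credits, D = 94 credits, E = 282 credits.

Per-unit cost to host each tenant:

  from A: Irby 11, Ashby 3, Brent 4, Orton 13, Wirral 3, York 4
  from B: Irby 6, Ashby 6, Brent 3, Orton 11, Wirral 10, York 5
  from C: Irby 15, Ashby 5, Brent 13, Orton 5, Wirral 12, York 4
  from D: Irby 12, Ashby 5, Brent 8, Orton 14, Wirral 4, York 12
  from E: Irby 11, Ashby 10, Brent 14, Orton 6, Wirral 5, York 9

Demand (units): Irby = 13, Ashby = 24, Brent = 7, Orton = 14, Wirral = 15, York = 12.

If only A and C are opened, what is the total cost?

Each tenant is assigned to its cheapest site among the open ones.
{A, C}: Irby→A 11·13=143, Ashby→A 3·24=72, Brent→A 4·7=28, Orton→C 5·14=70, Wirral→A 3·15=45, York→A 4·12=48. Service 406; fixed 275; total 681.

Total cost: 681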